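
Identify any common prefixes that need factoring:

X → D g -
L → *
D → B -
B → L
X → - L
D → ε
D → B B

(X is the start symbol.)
Yes, D has productions with common prefix 'B'

Left-factoring is needed when two productions for the same non-terminal
share a common prefix on the right-hand side.

Productions for X:
  X → D g -
  X → - L
Productions for D:
  D → B -
  D → ε
  D → B B

Found common prefix 'B' in productions for D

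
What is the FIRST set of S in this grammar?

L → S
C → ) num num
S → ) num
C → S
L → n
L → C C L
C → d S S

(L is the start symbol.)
From S → ) num:
  - ')' is a terminal: add ')' and stop

Collecting: FIRST(S) = { ')' }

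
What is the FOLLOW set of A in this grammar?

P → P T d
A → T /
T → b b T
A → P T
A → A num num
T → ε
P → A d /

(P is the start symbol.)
{ 'd', 'num' }

To compute FOLLOW(A), find every occurrence of A on a right-hand side N → α A β: add FIRST(β) \ {ε}, and if β is empty or nullable also add FOLLOW(N). Iterate to a fixed point.

In A → A num num: A is followed by num num, add FIRST(num num) \ {ε} = { 'num' }
In P → A d /: A is followed by d '/', add FIRST(d '/') \ {ε} = { 'd' }

Taking the union: FOLLOW(A) = { 'd', 'num' }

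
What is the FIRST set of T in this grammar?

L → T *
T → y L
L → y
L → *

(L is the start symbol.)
{ 'y' }

From T → y L:
  - y is a terminal: add 'y' and stop

Collecting: FIRST(T) = { 'y' }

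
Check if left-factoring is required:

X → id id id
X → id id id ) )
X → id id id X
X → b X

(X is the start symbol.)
Yes, X has productions with common prefix 'id id id'

Left-factoring is needed when two productions for the same non-terminal
share a common prefix on the right-hand side.

Productions for X:
  X → id id id
  X → id id id ) )
  X → id id id X
  X → b X

Found common prefix 'id id id' in productions for X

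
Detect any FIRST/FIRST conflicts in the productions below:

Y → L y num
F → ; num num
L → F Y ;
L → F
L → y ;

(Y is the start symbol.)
Yes. L → F Y ';' / L → F on { ';' }

FIRST sets of the non-terminals at (or reachable through a nullable prefix from) the front of some alternative:
  FIRST(F) = { ';' }

Productions for L:
  L → F Y ;: FIRST = { ';' }
  L → F: FIRST = { ';' }
  L → y ;: FIRST = { 'y' }
Y, F have only one production, so no FIRST/FIRST conflict is possible there.

Conflict for L: L → F Y ; and L → F
  Overlap: { ';' }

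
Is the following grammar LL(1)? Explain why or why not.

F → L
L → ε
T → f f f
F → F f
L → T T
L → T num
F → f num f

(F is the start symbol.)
No. Predict set conflict for F: { 'f' }

Relevant sets:
  FIRST(L) = { 'f', ε }
  FIRST(F) = { 'f', ε }
  FIRST(T) = { 'f' }
  FOLLOW(F) = { $, 'f' }
  FOLLOW(L) = { $, 'f' }

For F:
  PREDICT(F → L) = { $, 'f' }
  PREDICT(F → F f) = { 'f' }
  PREDICT(F → f num f) = { 'f' }
For L:
  PREDICT(L → ε) = { $, 'f' }
  PREDICT(L → T T) = { 'f' }
  PREDICT(L → T num) = { 'f' }
T has a single production, so nothing to check there.

Conflict found: Predict set conflict for F: { 'f' }
The grammar is NOT LL(1).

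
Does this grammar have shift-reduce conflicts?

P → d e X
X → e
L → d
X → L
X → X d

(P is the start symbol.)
Augment with P' → P and build the canonical LR(0) collection (I0 = CLOSURE({[P' → . P]}), then GOTO on every symbol after a dot until no new states appear). It has 9 states:
  I0: { [P → . d e X], [P' → . P] }  — shift
  I1: { [P' → P .] }  — accept
  I2: { [P → d . e X] }  — shift
  I3: { [L → . d], [P → d e . X], [X → . L], [X → . X d], [X → . e] }  — shift
  I4: { [X → L .] }  — reduce
  I5: { [P → d e X .], [X → X . d] }  — shift, reduce
  I6: { [L → d .] }  — reduce
  I7: { [X → e .] }  — reduce
  I8: { [X → X d .] }  — reduce

I5 contains reduce item [P → d e X .] and shift item [X → X . d] — shift-reduce conflict.

Answer: Yes — I5: [P → d e X .] vs [X → X . d]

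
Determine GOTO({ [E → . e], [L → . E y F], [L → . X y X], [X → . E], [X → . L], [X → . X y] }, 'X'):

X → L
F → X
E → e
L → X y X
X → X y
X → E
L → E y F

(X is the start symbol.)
GOTO(I, 'X') = CLOSURE({ [A → αX.β] : [A → α.Xβ] ∈ I, X = 'X' })

Items with dot before 'X', with the dot advanced:
  [L → . X y X] → [L → X . y X]
  [X → . X y] → [X → X . y]
Closure adds nothing (no advanced item has the dot before a non-terminal).

GOTO = { [L → X . y X], [X → X . y] }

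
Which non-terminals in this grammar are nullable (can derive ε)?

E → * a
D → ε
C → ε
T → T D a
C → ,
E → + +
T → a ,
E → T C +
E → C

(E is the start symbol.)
A non-terminal is nullable if it can derive ε (the empty string): either it has an ε-production, or it has a production whose right-hand side consists entirely of nullable non-terminals.

ε-productions: D → ε, C → ε
So D, C are immediately nullable.
E → C: every symbol on the right is nullable, so E is nullable too.
No further non-terminal can be added: every production for the remaining non-terminals contains a terminal or a non-nullable non-terminal.
Nullable = { 'C', 'D', 'E' }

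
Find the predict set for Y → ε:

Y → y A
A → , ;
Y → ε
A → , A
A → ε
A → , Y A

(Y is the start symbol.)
{ $, ',' }

PREDICT(Y → ε) = (FIRST(RHS) \ {ε}) ∪ (FOLLOW(Y) if ε ∈ FIRST(RHS), i.e. RHS ⇒* ε)
The right-hand side is ε (FIRST(ε) = { ε }), so the predict set is FOLLOW(Y) = { $, ',' }
PREDICT(Y → ε) = { $, ',' }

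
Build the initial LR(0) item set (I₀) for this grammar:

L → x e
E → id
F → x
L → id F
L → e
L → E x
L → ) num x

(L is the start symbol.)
{ [E → . id], [L → . ) num x], [L → . E x], [L → . e], [L → . id F], [L → . x e], [L' → . L] }

First, augment the grammar with L' → L
I₀ = CLOSURE({ [L' → . L] }):
  [L' → . L] has the dot before L: add [L → . x e], [L → . id F], [L → . e], [L → . E x], [L → . ) num x]
  [L → . E x] has the dot before E: add [E → . id]
No further items can be added.

I₀ = { [E → . id], [L → . ) num x], [L → . E x], [L → . e], [L → . id F], [L → . x e], [L' → . L] }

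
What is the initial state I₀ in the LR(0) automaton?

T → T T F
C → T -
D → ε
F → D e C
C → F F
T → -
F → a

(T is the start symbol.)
{ [T → . -], [T → . T T F], [T' → . T] }

First, augment the grammar with T' → T
I₀ = CLOSURE({ [T' → . T] }):
  [T' → . T] has the dot before T: add [T → . T T F], [T → . -]
No further items can be added.

I₀ = { [T → . -], [T → . T T F], [T' → . T] }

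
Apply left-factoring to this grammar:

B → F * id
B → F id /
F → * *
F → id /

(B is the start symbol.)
Left-factoring transforms A → αβ₁ | αβ₂ into A → αA' and A' → β₁ | β₂
(α is the longest common prefix among the alternatives). Repeat until
no nonterminal has two alternatives with a common prefix.

Round 1: B has alternatives sharing prefix 'F'. Introduce B': B → F B'
  Add: B' → * id
  Add: B' → id /

No remaining common prefixes — done.

Resulting grammar:
B → F B'
B' → * id
B' → id /
F → * *
F → id /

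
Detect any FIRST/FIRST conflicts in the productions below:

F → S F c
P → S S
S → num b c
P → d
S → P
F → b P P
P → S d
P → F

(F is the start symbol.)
FIRST sets of the non-terminals at (or reachable through a nullable prefix from) the front of some alternative:
  FIRST(S) = { 'b', 'd', 'num' }
  FIRST(F) = { 'b', 'd', 'num' }
  FIRST(P) = { 'b', 'd', 'num' }

Productions for F:
  F → S F c: FIRST = { 'b', 'd', 'num' }
  F → b P P: FIRST = { 'b' }
Productions for P:
  P → S S: FIRST = { 'b', 'd', 'num' }
  P → d: FIRST = { 'd' }
  P → S d: FIRST = { 'b', 'd', 'num' }
  P → F: FIRST = { 'b', 'd', 'num' }
Productions for S:
  S → num b c: FIRST = { 'num' }
  S → P: FIRST = { 'b', 'd', 'num' }

Conflict for F: F → S F c and F → b P P
  Overlap: { 'b' }
Conflict for P: P → S S and P → d
  Overlap: { 'd' }
Conflict for P: P → S S and P → S d
  Overlap: { 'b', 'd', 'num' }
Conflict for P: P → S S and P → F
  Overlap: { 'b', 'd', 'num' }
Conflict for P: P → d and P → S d
  Overlap: { 'd' }
Conflict for P: P → d and P → F
  Overlap: { 'd' }
Conflict for P: P → S d and P → F
  Overlap: { 'b', 'd', 'num' }
Conflict for S: S → num b c and S → P
  Overlap: { 'num' }

Answer: Yes. F → S F c / F → b P P on { 'b' }; P → S S / P → d on { 'd' }; P → S S / P → S d on { 'b', 'd', 'num' }; P → S S / P → F on { 'b', 'd', 'num' }; P → d / P → S d on { 'd' }; P → d / P → F on { 'd' }; P → S d / P → F on { 'b', 'd', 'num' }; S → num b c / S → P on { 'num' }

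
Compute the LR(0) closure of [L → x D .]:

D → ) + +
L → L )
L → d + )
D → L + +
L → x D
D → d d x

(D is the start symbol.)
{ [L → x D .] }

Start with: [L → x D .]
The dot is at the end, so nothing is added.

CLOSURE = { [L → x D .] }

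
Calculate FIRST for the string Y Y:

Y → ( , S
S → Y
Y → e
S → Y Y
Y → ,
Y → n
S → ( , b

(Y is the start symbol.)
FIRST sets of the non-terminals involved (from the grammar, by fixed-point iteration):
  FIRST(Y) = { '(', ',', 'e', 'n' }

To compute FIRST(Y Y), process the symbols left to right:
Symbol Y is a non-terminal. Add FIRST(Y) \ {ε} = { '(', ',', 'e', 'n' }
Y is not nullable (ε ∉ FIRST(Y)), so stop here.
FIRST(Y Y) = { '(', ',', 'e', 'n' }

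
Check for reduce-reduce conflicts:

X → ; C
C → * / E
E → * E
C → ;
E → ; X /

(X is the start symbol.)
No reduce-reduce conflicts

A reduce-reduce conflict occurs when an LR(0) state has two complete items [A → α .] and [B → β .] — both call for a reduction, and with no lookahead the parser cannot choose between them.

Augment with X' → X and build the canonical LR(0) collection (I0 = CLOSURE({[X' → . X]}), then GOTO on every symbol after a dot until no new states appear). It has 13 states:
  I0: { [X → . ; C], [X' → . X] }  — shift
  I1: { [C → . * / E], [C → . ;], [X → ; . C] }  — shift
  I2: { [X' → X .] }  — accept
  I3: { [C → * . / E] }  — shift
  I4: { [C → ; .] }  — reduce
  I5: { [X → ; C .] }  — reduce
  I6: { [C → * / . E], [E → . * E], [E → . ; X /] }  — shift
  I7: { [E → * . E], [E → . * E], [E → . ; X /] }  — shift
  I8: { [E → ; . X /], [X → . ; C] }  — shift
  I9: { [C → * / E .] }  — reduce
  I10: { [E → ; X . /] }  — shift
  I11: { [E → ; X / .] }  — reduce
  I12: { [E → * E .] }  — reduce

No state contains more than one complete item.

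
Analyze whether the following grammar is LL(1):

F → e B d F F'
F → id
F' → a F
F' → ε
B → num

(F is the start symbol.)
No. Predict set conflict for F': { 'a' }

Relevant sets:
  FOLLOW(F') = { $, 'a' }

For F:
  PREDICT(F → e B d F F') = { 'e' }
  PREDICT(F → id) = { 'id' }
For F':
  PREDICT(F' → a F) = { 'a' }
  PREDICT(F' → ε) = { $, 'a' }
B has a single production, so nothing to check there.

Conflict found: Predict set conflict for F': { 'a' }
The grammar is NOT LL(1).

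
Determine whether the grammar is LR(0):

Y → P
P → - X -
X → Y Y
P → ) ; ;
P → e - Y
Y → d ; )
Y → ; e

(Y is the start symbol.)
Yes, the grammar is LR(0)

A grammar is LR(0) if no state in the canonical LR(0) collection has:
  - both a shift item (dot before a terminal) and a complete item (shift-reduce conflict), or
  - two or more complete items (reduce-reduce conflict; the accept item [Y' → Y .] counts as a complete item here).

Augment with Y' → Y and build the canonical LR(0) collection (I0 = CLOSURE({[Y' → . Y]}), then GOTO on every symbol after a dot until no new states appear). It has 19 states:
  I0: { [P → . ) ; ;], [P → . - X -], [P → . e - Y], [Y → . ; e], [Y → . P], [Y → . d ; )], [Y' → . Y] }  — shift
  I1: { [P → ) . ; ;] }  — shift
  I2: { [P → - . X -], [P → . ) ; ;], [P → . - X -], [P → . e - Y], [X → . Y Y], [Y → . ; e], [Y → . P], [Y → . d ; )] }  — shift
  I3: { [Y → ; . e] }  — shift
  I4: { [Y → P .] }  — reduce
  I5: { [Y' → Y .] }  — accept
  I6: { [Y → d . ; )] }  — shift
  I7: { [P → e . - Y] }  — shift
  I8: { [P → . ) ; ;], [P → . - X -], [P → . e - Y], [P → e - . Y], [Y → . ; e], [Y → . P], [Y → . d ; )] }  — shift
  I9: { [P → e - Y .] }  — reduce
  I10: { [Y → d ; . )] }  — shift
  I11: { [Y → d ; ) .] }  — reduce
  I12: { [Y → ; e .] }  — reduce
  I13: { [P → - X . -] }  — shift
  I14: { [P → . ) ; ;], [P → . - X -], [P → . e - Y], [X → Y . Y], [Y → . ; e], [Y → . P], [Y → . d ; )] }  — shift
  I15: { [X → Y Y .] }  — reduce
  I16: { [P → - X - .] }  — reduce
  I17: { [P → ) ; . ;] }  — shift
  I18: { [P → ) ; ; .] }  — reduce

Every state is either a pure shift/goto state or contains exactly one complete item and nothing to shift — no conflicts. The grammar is LR(0).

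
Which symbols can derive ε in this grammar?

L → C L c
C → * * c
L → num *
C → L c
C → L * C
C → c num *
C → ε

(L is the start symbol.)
{ 'C' }

ε-productions: C → ε
So C is immediately nullable.
No further non-terminal can be added: every production for the remaining non-terminals contains a terminal or a non-nullable non-terminal.
Nullable = { 'C' }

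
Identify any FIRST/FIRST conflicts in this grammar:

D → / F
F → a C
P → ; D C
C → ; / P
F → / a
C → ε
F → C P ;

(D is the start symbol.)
No FIRST/FIRST conflicts.

A FIRST/FIRST conflict occurs when two productions N → α and N → β for the same non-terminal have FIRST(α) ∩ FIRST(β) ≠ ∅ (with ε ∈ FIRST of a nullable right-hand side, so two nullable alternatives also conflict).

FIRST sets of the non-terminals at (or reachable through a nullable prefix from) the front of some alternative:
  FIRST(C) = { ';', ε }
  FIRST(P) = { ';' }

Productions for F:
  F → a C: FIRST = { 'a' }
  F → / a: FIRST = { '/' }
  F → C P ;: FIRST = { ';' }
Productions for C:
  C → ; / P: FIRST = { ';' }
  C → ε: FIRST = { ε }
D, P have only one production, so no FIRST/FIRST conflict is possible there.

All alternatives of each non-terminal have pairwise disjoint FIRST sets.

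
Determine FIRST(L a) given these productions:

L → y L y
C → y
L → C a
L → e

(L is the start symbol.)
FIRST sets of the non-terminals involved (from the grammar, by fixed-point iteration):
  FIRST(L) = { 'e', 'y' }

To compute FIRST(L a), process the symbols left to right:
Symbol L is a non-terminal. Add FIRST(L) \ {ε} = { 'e', 'y' }
L is not nullable (ε ∉ FIRST(L)), so stop here.
FIRST(L a) = { 'e', 'y' }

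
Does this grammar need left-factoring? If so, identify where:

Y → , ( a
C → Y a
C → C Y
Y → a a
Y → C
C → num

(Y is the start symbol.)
Left-factoring is needed when two productions for the same non-terminal
share a common prefix on the right-hand side.

Productions for Y:
  Y → , ( a
  Y → a a
  Y → C
Productions for C:
  C → Y a
  C → C Y
  C → num

No common prefixes found.

Answer: No, left-factoring is not needed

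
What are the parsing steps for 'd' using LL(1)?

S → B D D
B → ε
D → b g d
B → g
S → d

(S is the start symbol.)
LL(1) parsing maintains a stack (initially the start symbol over $) and the input. At each step: if the stack top is a terminal, match it against the current input token; if it is a non-terminal N, replace it with the RHS of M[N, lookahead] (the unique production whose predict set contains the lookahead).

Stack is shown with the top on the left.

Stack  Input  Action
--------------------
S $    d $    output S → d
d $    d $    match 'd'
$      $      accept

The string is accepted.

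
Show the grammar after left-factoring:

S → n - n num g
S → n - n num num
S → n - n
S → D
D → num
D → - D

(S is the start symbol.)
Left-factoring transforms A → αβ₁ | αβ₂ into A → αA' and A' → β₁ | β₂
(α is the longest common prefix among the alternatives). Repeat until
no nonterminal has two alternatives with a common prefix.

Round 1: S has alternatives sharing prefix 'n - n'. Introduce S': S → n - n S'
  Add: S' → num g
  Add: S' → num num
  Add: S' → ε

Round 2: S' has alternatives sharing prefix 'num'. Introduce S'': S' → num S''
  Add: S'' → g
  Add: S'' → num

No remaining common prefixes — done.

Resulting grammar:
S → n - n S'
S' → num S''
S'' → g
S'' → num
S' → ε
S → D
D → num
D → - D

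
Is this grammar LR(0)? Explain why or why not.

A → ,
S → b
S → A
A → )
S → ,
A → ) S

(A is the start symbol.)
No. Shift-reduce conflict between [A → ) .] and [A → . )]

A grammar is LR(0) if no state in the canonical LR(0) collection has:
  - both a shift item (dot before a terminal) and a complete item (shift-reduce conflict), or
  - two or more complete items (reduce-reduce conflict; the accept item [A' → A .] counts as a complete item here).

Augment with A' → A and build the canonical LR(0) collection (I0 = CLOSURE({[A' → . A]}), then GOTO on every symbol after a dot until no new states appear). It has 8 states:
  I0: { [A → . ) S], [A → . )], [A → . ,], [A' → . A] }  — shift
  I1: { [A → ) . S], [A → ) .], [A → . ) S], [A → . )], [A → . ,], [S → . ,], [S → . A], [S → . b] }  — shift, reduce
  I2: { [A → , .] }  — reduce
  I3: { [A' → A .] }  — accept
  I4: { [A → , .], [S → , .] }  — 2 reduces
  I5: { [S → A .] }  — reduce
  I6: { [A → ) S .] }  — reduce
  I7: { [S → b .] }  — reduce

Conflict in state I1:
  Shift-reduce conflict between [A → ) .] and [A → . )]
So the grammar is NOT LR(0).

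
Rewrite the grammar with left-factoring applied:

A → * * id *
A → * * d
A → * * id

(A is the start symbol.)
Left-factoring transforms A → αβ₁ | αβ₂ into A → αA' and A' → β₁ | β₂
(α is the longest common prefix among the alternatives). Repeat until
no nonterminal has two alternatives with a common prefix.

Round 1: A has alternatives sharing prefix '* *'. Introduce A': A → * * A'
  Add: A' → id *
  Add: A' → d
  Add: A' → id

Round 2: A' has alternatives sharing prefix 'id'. Introduce A'': A' → id A''
  Add: A'' → *
  Add: A'' → ε

No remaining common prefixes — done.

Resulting grammar:
A → * * A'
A' → id A''
A'' → *
A'' → ε
A' → d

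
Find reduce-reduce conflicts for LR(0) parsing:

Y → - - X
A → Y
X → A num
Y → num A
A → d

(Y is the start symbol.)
No reduce-reduce conflicts

A reduce-reduce conflict occurs when an LR(0) state has two complete items [A → α .] and [B → β .] — both call for a reduction, and with no lookahead the parser cannot choose between them.

Augment with Y' → Y and build the canonical LR(0) collection (I0 = CLOSURE({[Y' → . Y]}), then GOTO on every symbol after a dot until no new states appear). It has 11 states:
  I0: { [Y → . - - X], [Y → . num A], [Y' → . Y] }  — shift
  I1: { [Y → - . - X] }  — shift
  I2: { [Y' → Y .] }  — accept
  I3: { [A → . Y], [A → . d], [Y → . - - X], [Y → . num A], [Y → num . A] }  — shift
  I4: { [Y → num A .] }  — reduce
  I5: { [A → Y .] }  — reduce
  I6: { [A → d .] }  — reduce
  I7: { [A → . Y], [A → . d], [X → . A num], [Y → - - . X], [Y → . - - X], [Y → . num A] }  — shift
  I8: { [X → A . num] }  — shift
  I9: { [Y → - - X .] }  — reduce
  I10: { [X → A num .] }  — reduce

No state contains more than one complete item.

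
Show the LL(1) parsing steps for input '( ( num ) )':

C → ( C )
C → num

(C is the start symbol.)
Stack is shown with the top on the left.

Stack      Input          Action
--------------------------------
C $        ( ( num ) ) $  output C → ( C )
( C ) $    ( ( num ) ) $  match '('
C ) $      ( num ) ) $    output C → ( C )
( C ) ) $  ( num ) ) $    match '('
C ) ) $    num ) ) $      output C → num
num ) ) $  num ) ) $      match 'num'
) ) $      ) ) $          match ')'
) $        ) $            match ')'
$          $              accept

The string is accepted.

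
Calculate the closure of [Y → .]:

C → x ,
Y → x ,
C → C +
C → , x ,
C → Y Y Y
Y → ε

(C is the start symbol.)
{ [Y → .] }

To compute CLOSURE, for each item [A → α.Bβ] where B is a non-terminal, add [B → .γ] for all productions B → γ; repeat for the newly added items until nothing changes.

Start with: [Y → .]
The dot is at the end, so nothing is added.

CLOSURE = { [Y → .] }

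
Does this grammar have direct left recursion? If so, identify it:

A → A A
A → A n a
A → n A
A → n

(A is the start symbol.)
Direct left recursion occurs when N → N α for some non-terminal N (the right-hand side begins with the left-hand side itself).

A → A A: LEFT RECURSIVE (starts with A)
A → A n a: LEFT RECURSIVE (starts with A)
A → n A: starts with n
A → n: starts with n

The grammar has direct left recursion on: A.

Answer: Yes, A is left-recursive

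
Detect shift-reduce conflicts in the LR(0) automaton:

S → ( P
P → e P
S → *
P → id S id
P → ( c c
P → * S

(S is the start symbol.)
No shift-reduce conflicts

A shift-reduce conflict occurs when an LR(0) state has both:
  - a complete (reduce) item [A → α .] (dot at the end), and
  - a shift item [B → β . c γ] (dot before a terminal).

Augment with S' → S and build the canonical LR(0) collection (I0 = CLOSURE({[S' → . S]}), then GOTO on every symbol after a dot until no new states appear). It has 15 states:
  I0: { [S → . ( P], [S → . *], [S' → . S] }  — shift
  I1: { [P → . ( c c], [P → . * S], [P → . e P], [P → . id S id], [S → ( . P] }  — shift
  I2: { [S → * .] }  — reduce
  I3: { [S' → S .] }  — accept
  I4: { [P → ( . c c] }  — shift
  I5: { [P → * . S], [S → . ( P], [S → . *] }  — shift
  I6: { [S → ( P .] }  — reduce
  I7: { [P → . ( c c], [P → . * S], [P → . e P], [P → . id S id], [P → e . P] }  — shift
  I8: { [P → id . S id], [S → . ( P], [S → . *] }  — shift
  I9: { [P → id S . id] }  — shift
  I10: { [P → id S id .] }  — reduce
  I11: { [P → e P .] }  — reduce
  I12: { [P → * S .] }  — reduce
  I13: { [P → ( c . c] }  — shift
  I14: { [P → ( c c .] }  — reduce

No state contains both a complete item and a shift item.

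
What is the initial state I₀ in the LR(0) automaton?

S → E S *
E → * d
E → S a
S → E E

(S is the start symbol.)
First, augment the grammar with S' → S
I₀ = CLOSURE({ [S' → . S] }):
  [S' → . S] has the dot before S: add [S → . E S *], [S → . E E]
  [S → . E S *] has the dot before E: add [E → . * d], [E → . S a]
No further items can be added.

I₀ = { [E → . * d], [E → . S a], [S → . E E], [S → . E S *], [S' → . S] }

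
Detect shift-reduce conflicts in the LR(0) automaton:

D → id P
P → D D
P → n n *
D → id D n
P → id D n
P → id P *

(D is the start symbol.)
Yes — I10: [D → id P .] vs [P → id P . *]

Augment with D' → D and build the canonical LR(0) collection (I0 = CLOSURE({[D' → . D]}), then GOTO on every symbol after a dot until no new states appear). It has 15 states:
  I0: { [D → . id D n], [D → . id P], [D' → . D] }  — shift
  I1: { [D' → D .] }  — accept
  I2: { [D → . id D n], [D → . id P], [D → id . D n], [D → id . P], [P → . D D], [P → . id D n], [P → . id P *], [P → . n n *] }  — shift
  I3: { [D → . id D n], [D → . id P], [D → id D . n], [P → D . D] }  — shift
  I4: { [D → id P .] }  — reduce
  I5: { [D → . id D n], [D → . id P], [D → id . D n], [D → id . P], [P → . D D], [P → . id D n], [P → . id P *], [P → . n n *], [P → id . D n], [P → id . P *] }  — shift
  I6: { [P → n . n *] }  — shift
  I7: { [P → n n . *] }  — shift
  I8: { [P → n n * .] }  — reduce
  I9: { [D → . id D n], [D → . id P], [D → id D . n], [P → D . D], [P → id D . n] }  — shift
  I10: { [D → id P .], [P → id P . *] }  — shift, reduce
  I11: { [P → id P * .] }  — reduce
  I12: { [P → D D .] }  — reduce
  I13: { [D → id D n .], [P → id D n .] }  — 2 reduces
  I14: { [D → id D n .] }  — reduce

I10 contains reduce item [D → id P .] and shift item [P → id P . *] — shift-reduce conflict.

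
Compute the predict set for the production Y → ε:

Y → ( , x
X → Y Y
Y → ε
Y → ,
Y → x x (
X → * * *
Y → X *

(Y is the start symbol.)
PREDICT(Y → ε) = (FIRST(RHS) \ {ε}) ∪ (FOLLOW(Y) if ε ∈ FIRST(RHS), i.e. RHS ⇒* ε)
The right-hand side is ε (FIRST(ε) = { ε }), so the predict set is FOLLOW(Y) = { $, '(', '*', ',', 'x' }
PREDICT(Y → ε) = { $, '(', '*', ',', 'x' }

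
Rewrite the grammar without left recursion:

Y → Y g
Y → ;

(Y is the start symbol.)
Y is directly left-recursive. The standard transformation for
  A → A α₁ | ... | A α_m | β₁ | ... | β_n
is
  A  → β₁ A' | ... | β_n A'
  A' → α₁ A' | ... | α_m A' | ε

Y → ; becomes Y → ; Y'
Y → Y g becomes Y' → g Y'
Add Y' → ε

Resulting grammar:
Y → ; Y'
Y' → g Y'
Y' → ε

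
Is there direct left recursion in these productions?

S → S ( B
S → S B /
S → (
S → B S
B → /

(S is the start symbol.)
Direct left recursion occurs when N → N α for some non-terminal N (the right-hand side begins with the left-hand side itself).

S → S ( B: LEFT RECURSIVE (starts with S)
S → S B /: LEFT RECURSIVE (starts with S)
S → (: starts with '('
S → B S: starts with B
B → /: starts with '/'

The grammar has direct left recursion on: S.

Answer: Yes, S is left-recursive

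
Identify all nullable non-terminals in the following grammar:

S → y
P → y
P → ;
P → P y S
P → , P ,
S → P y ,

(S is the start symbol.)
A non-terminal is nullable if it can derive ε (the empty string): either it has an ε-production, or it has a production whose right-hand side consists entirely of nullable non-terminals.

There are no ε-productions, so no non-terminal can derive ε.
No non-terminals are nullable.

Answer: None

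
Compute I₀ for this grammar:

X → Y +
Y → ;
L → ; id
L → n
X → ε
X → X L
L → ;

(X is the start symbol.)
First, augment the grammar with X' → X
I₀ = CLOSURE({ [X' → . X] }):
  [X' → . X] has the dot before X: add [X → . Y +], [X → .], [X → . X L]
  [X → . Y +] has the dot before Y: add [Y → . ;]
No further items can be added.

I₀ = { [X → . X L], [X → . Y +], [X → .], [X' → . X], [Y → . ;] }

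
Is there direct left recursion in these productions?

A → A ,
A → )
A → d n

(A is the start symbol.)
Direct left recursion occurs when N → N α for some non-terminal N (the right-hand side begins with the left-hand side itself).

A → A ,: LEFT RECURSIVE (starts with A)
A → ): starts with ')'
A → d n: starts with d

The grammar has direct left recursion on: A.

Answer: Yes, A is left-recursive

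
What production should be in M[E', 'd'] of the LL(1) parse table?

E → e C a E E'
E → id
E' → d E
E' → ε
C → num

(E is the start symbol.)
E' → d E, E' → ε

To find M[E', 'd'], we find productions for E' where 'd' is in the predict set (PREDICT(N → α) = (FIRST(α) \ {ε}) ∪ (FOLLOW(N) if α ⇒* ε)).

Relevant sets:
  FOLLOW(E') = { $, 'd' }

E' → d E: PREDICT = { 'd' }
  'd' is in predict set, so this production goes in M[E', 'd']
E' → ε: PREDICT = { $, 'd' }
  'd' is in predict set, so this production goes in M[E', 'd']

M[E', 'd'] = E' → d E, E' → ε  (a multiply-defined cell — the grammar is not LL(1))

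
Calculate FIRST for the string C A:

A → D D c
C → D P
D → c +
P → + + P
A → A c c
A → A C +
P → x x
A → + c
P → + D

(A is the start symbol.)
FIRST sets of the non-terminals involved (from the grammar, by fixed-point iteration):
  FIRST(C) = { 'c' }

To compute FIRST(C A), process the symbols left to right:
Symbol C is a non-terminal. Add FIRST(C) \ {ε} = { 'c' }
C is not nullable (ε ∉ FIRST(C)), so stop here.
FIRST(C A) = { 'c' }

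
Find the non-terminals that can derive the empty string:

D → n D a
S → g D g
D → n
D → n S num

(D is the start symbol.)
There are no ε-productions, so no non-terminal can derive ε.
No non-terminals are nullable.

Answer: None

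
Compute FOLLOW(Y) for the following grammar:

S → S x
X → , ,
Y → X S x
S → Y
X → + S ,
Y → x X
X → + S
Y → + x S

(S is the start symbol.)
To compute FOLLOW(Y), find every occurrence of Y on a right-hand side N → α Y β: add FIRST(β) \ {ε}, and if β is empty or nullable also add FOLLOW(N). Iterate to a fixed point.

In S → Y: Y is at the end, add FOLLOW(S)

The FOLLOW sets referred to above (computed the same way, to a fixed point):
  FOLLOW(S) = { $, '+', ',', 'x' }

Taking the union: FOLLOW(Y) = { $, '+', ',', 'x' }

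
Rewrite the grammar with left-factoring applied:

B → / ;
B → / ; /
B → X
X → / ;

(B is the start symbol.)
B → / ; B'
B' → ε
B' → /
B → X
X → / ;

Left-factoring transforms A → αβ₁ | αβ₂ into A → αA' and A' → β₁ | β₂
(α is the longest common prefix among the alternatives). Repeat until
no nonterminal has two alternatives with a common prefix.

Round 1: B has alternatives sharing prefix '/ ;'. Introduce B': B → / ; B'
  Add: B' → ε
  Add: B' → /

No remaining common prefixes — done.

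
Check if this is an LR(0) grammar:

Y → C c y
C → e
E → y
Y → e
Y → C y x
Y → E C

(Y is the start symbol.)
A grammar is LR(0) if no state in the canonical LR(0) collection has:
  - both a shift item (dot before a terminal) and a complete item (shift-reduce conflict), or
  - two or more complete items (reduce-reduce conflict; the accept item [Y' → Y .] counts as a complete item here).

Augment with Y' → Y and build the canonical LR(0) collection (I0 = CLOSURE({[Y' → . Y]}), then GOTO on every symbol after a dot until no new states appear). It has 12 states:
  I0: { [C → . e], [E → . y], [Y → . C c y], [Y → . C y x], [Y → . E C], [Y → . e], [Y' → . Y] }  — shift
  I1: { [Y → C . c y], [Y → C . y x] }  — shift
  I2: { [C → . e], [Y → E . C] }  — shift
  I3: { [Y' → Y .] }  — accept
  I4: { [C → e .], [Y → e .] }  — 2 reduces
  I5: { [E → y .] }  — reduce
  I6: { [Y → E C .] }  — reduce
  I7: { [C → e .] }  — reduce
  I8: { [Y → C c . y] }  — shift
  I9: { [Y → C y . x] }  — shift
  I10: { [Y → C y x .] }  — reduce
  I11: { [Y → C c y .] }  — reduce

Conflict in state I4:
  Reduce-reduce conflict: [C → e .] and [Y → e .]
So the grammar is NOT LR(0).

Answer: No. Reduce-reduce conflict: [C → e .] and [Y → e .]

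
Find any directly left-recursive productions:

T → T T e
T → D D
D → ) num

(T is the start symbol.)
Yes, T is left-recursive

Direct left recursion occurs when N → N α for some non-terminal N (the right-hand side begins with the left-hand side itself).

T → T T e: LEFT RECURSIVE (starts with T)
T → D D: starts with D
D → ) num: starts with ')'

The grammar has direct left recursion on: T.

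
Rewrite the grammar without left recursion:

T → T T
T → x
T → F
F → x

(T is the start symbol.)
T is directly left-recursive. The standard transformation for
  A → A α₁ | ... | A α_m | β₁ | ... | β_n
is
  A  → β₁ A' | ... | β_n A'
  A' → α₁ A' | ... | α_m A' | ε

T → x becomes T → x T'
T → F becomes T → F T'
T → T T becomes T' → T T'
Add T' → ε

Productions for other non-terminals are unchanged:
  F → x

Resulting grammar:
T → x T'
T → F T'
T' → T T'
T' → ε
F → x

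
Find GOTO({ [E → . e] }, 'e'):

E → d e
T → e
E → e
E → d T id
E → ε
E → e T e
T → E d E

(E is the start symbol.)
GOTO(I, 'e') = CLOSURE({ [A → αX.β] : [A → α.Xβ] ∈ I, X = 'e' })

Items with dot before 'e', with the dot advanced:
  [E → . e] → [E → e .]
Closure adds nothing (no advanced item has the dot before a non-terminal).

GOTO = { [E → e .] }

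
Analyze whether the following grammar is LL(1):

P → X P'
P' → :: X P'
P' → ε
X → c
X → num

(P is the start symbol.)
Yes, the grammar is LL(1).

A grammar is LL(1) if for each non-terminal N with multiple productions, the predict sets of those productions are pairwise disjoint, where PREDICT(N → α) = (FIRST(α) \ {ε}) ∪ (FOLLOW(N) if α ⇒* ε).

Relevant sets:
  FOLLOW(P') = { $ }

For P':
  PREDICT(P' → :: X P') = { '::' }
  PREDICT(P' → ε) = { $ }
For X:
  PREDICT(X → c) = { 'c' }
  PREDICT(X → num) = { 'num' }
P has a single production, so nothing to check there.

All predict sets are disjoint. The grammar IS LL(1).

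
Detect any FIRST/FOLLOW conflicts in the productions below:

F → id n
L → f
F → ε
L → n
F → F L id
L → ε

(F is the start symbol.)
Yes. F → id n with FOLLOW(F) on { 'id' }; F → F L id with FOLLOW(F) on { 'f', 'id', 'n' }

Nullable non-terminals: F, L.
FIRST sets used below: FIRST(F) = { 'f', 'id', 'n', ε }, FIRST(L) = { 'f', 'n', ε }

F: nullable alternative(s) F → ε; FOLLOW(F) = { $, 'f', 'id', 'n' }
  F → id n: FIRST \ {ε} = { 'id' } — overlaps FOLLOW(F) on { 'id' }: CONFLICT
  F → ε: FIRST \ {ε} = { } — this is the only nullable alternative, skip
  F → F L id: FIRST \ {ε} = { 'f', 'id', 'n' } — overlaps FOLLOW(F) on { 'f', 'id', 'n' }: CONFLICT

L: nullable alternative(s) L → ε; FOLLOW(L) = { 'id' }
  L → f: FIRST \ {ε} = { 'f' } — disjoint from FOLLOW(L)
  L → n: FIRST \ {ε} = { 'n' } — disjoint from FOLLOW(L)
  L → ε: FIRST \ {ε} = { } — this is the only nullable alternative, skip

So the grammar has 2 FIRST/FOLLOW conflicts (marked CONFLICT above).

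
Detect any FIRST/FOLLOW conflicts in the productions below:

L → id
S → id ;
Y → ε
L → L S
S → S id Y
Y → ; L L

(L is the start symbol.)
A FIRST/FOLLOW conflict occurs when a non-terminal N has a nullable alternative N → β (β ⇒* ε) and another alternative N → α with FIRST(α) ∩ FOLLOW(N) ≠ ∅: on such a lookahead the parser cannot decide between expanding α and letting N vanish via β.

Nullable non-terminals: Y.

Y: nullable alternative(s) Y → ε; FOLLOW(Y) = { $, 'id' }
  Y → ε: FIRST \ {ε} = { } — this is the only nullable alternative, skip
  Y → ; L L: FIRST \ {ε} = { ';' } — disjoint from FOLLOW(Y)

L, S have no nullable alternative, so no FIRST/FOLLOW check is needed there.

No FIRST/FOLLOW conflicts found.

Answer: No FIRST/FOLLOW conflicts.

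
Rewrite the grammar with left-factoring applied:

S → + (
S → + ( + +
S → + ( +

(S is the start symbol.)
S → + ( S'
S' → ε
S' → + S''
S'' → +
S'' → ε

Left-factoring transforms A → αβ₁ | αβ₂ into A → αA' and A' → β₁ | β₂
(α is the longest common prefix among the alternatives). Repeat until
no nonterminal has two alternatives with a common prefix.

Round 1: S has alternatives sharing prefix '+ ('. Introduce S': S → + ( S'
  Add: S' → ε
  Add: S' → + +
  Add: S' → +

Round 2: S' has alternatives sharing prefix '+'. Introduce S'': S' → + S''
  Add: S'' → +
  Add: S'' → ε

No remaining common prefixes — done.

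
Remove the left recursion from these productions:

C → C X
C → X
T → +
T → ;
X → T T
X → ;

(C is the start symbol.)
C is directly left-recursive. The standard transformation for
  A → A α₁ | ... | A α_m | β₁ | ... | β_n
is
  A  → β₁ A' | ... | β_n A'
  A' → α₁ A' | ... | α_m A' | ε

C → X becomes C → X C'
C → C X becomes C' → X C'
Add C' → ε

Productions for other non-terminals are unchanged:
  T → +
  T → ;
  X → T T
  X → ;

Resulting grammar:
C → X C'
C' → X C'
C' → ε
T → +
T → ;
X → T T
X → ;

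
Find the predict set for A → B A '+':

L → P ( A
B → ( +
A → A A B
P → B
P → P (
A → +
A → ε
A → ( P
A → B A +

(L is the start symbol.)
PREDICT(A → B A '+') = (FIRST(RHS) \ {ε}) ∪ (FOLLOW(A) if ε ∈ FIRST(RHS), i.e. RHS ⇒* ε)
FIRST(B) = { '(' }
FIRST(B A '+') = { '(' }
ε ∉ FIRST(B A '+'), so FOLLOW(A) is not added.
PREDICT(A → B A '+') = { '(' }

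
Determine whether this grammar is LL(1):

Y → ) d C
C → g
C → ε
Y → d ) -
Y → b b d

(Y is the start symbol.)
Yes, the grammar is LL(1).

A grammar is LL(1) if for each non-terminal N with multiple productions, the predict sets of those productions are pairwise disjoint, where PREDICT(N → α) = (FIRST(α) \ {ε}) ∪ (FOLLOW(N) if α ⇒* ε).

Relevant sets:
  FOLLOW(C) = { $ }

For Y:
  PREDICT(Y → ')' d C) = { ')' }
  PREDICT(Y → d ')' '-') = { 'd' }
  PREDICT(Y → b b d) = { 'b' }
For C:
  PREDICT(C → g) = { 'g' }
  PREDICT(C → ε) = { $ }

All predict sets are disjoint. The grammar IS LL(1).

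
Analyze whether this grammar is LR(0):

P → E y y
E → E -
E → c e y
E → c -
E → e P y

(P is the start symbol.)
Yes, the grammar is LR(0)

Augment with P' → P and build the canonical LR(0) collection (I0 = CLOSURE({[P' → . P]}), then GOTO on every symbol after a dot until no new states appear). It has 13 states:
  I0: { [E → . E -], [E → . c -], [E → . c e y], [E → . e P y], [P → . E y y], [P' → . P] }  — shift
  I1: { [E → E . -], [P → E . y y] }  — shift
  I2: { [P' → P .] }  — accept
  I3: { [E → c . -], [E → c . e y] }  — shift
  I4: { [E → . E -], [E → . c -], [E → . c e y], [E → . e P y], [E → e . P y], [P → . E y y] }  — shift
  I5: { [E → e P . y] }  — shift
  I6: { [E → e P y .] }  — reduce
  I7: { [E → c - .] }  — reduce
  I8: { [E → c e . y] }  — shift
  I9: { [E → c e y .] }  — reduce
  I10: { [E → E - .] }  — reduce
  I11: { [P → E y . y] }  — shift
  I12: { [P → E y y .] }  — reduce

Every state is either a pure shift/goto state or contains exactly one complete item and nothing to shift — no conflicts. The grammar is LR(0).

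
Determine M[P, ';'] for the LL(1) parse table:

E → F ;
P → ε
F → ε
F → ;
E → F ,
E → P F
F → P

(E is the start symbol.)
To find M[P, ';'], we find productions for P where ';' is in the predict set (PREDICT(N → α) = (FIRST(α) \ {ε}) ∪ (FOLLOW(N) if α ⇒* ε)).

Relevant sets:
  FOLLOW(P) = { $, ',', ';' }

P → ε: PREDICT = { $, ',', ';' }
  ';' is in predict set, so this production goes in M[P, ';']

M[P, ';'] = P → ε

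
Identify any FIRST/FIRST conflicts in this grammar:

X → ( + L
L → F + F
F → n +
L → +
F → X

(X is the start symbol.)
A FIRST/FIRST conflict occurs when two productions N → α and N → β for the same non-terminal have FIRST(α) ∩ FIRST(β) ≠ ∅ (with ε ∈ FIRST of a nullable right-hand side, so two nullable alternatives also conflict).

FIRST sets of the non-terminals at (or reachable through a nullable prefix from) the front of some alternative:
  FIRST(F) = { '(', 'n' }
  FIRST(X) = { '(' }

Productions for L:
  L → F + F: FIRST = { '(', 'n' }
  L → +: FIRST = { '+' }
Productions for F:
  F → n +: FIRST = { 'n' }
  F → X: FIRST = { '(' }
X has only one production, so no FIRST/FIRST conflict is possible there.

All alternatives of each non-terminal have pairwise disjoint FIRST sets.

Answer: No FIRST/FIRST conflicts.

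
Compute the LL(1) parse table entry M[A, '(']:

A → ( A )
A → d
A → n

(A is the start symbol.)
A → ( A )

To find M[A, '('], we find productions for A where '(' is in the predict set (PREDICT(N → α) = (FIRST(α) \ {ε}) ∪ (FOLLOW(N) if α ⇒* ε)).

A → ( A ): PREDICT = { '(' }
  '(' is in predict set, so this production goes in M[A, '(']
A → d: PREDICT = { 'd' }
A → n: PREDICT = { 'n' }

M[A, '('] = A → ( A )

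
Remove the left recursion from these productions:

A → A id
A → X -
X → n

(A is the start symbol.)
A → X - A'
A' → id A'
A' → ε
X → n

A is directly left-recursive. The standard transformation for
  A → A α₁ | ... | A α_m | β₁ | ... | β_n
is
  A  → β₁ A' | ... | β_n A'
  A' → α₁ A' | ... | α_m A' | ε

A → X - becomes A → X - A'
A → A id becomes A' → id A'
Add A' → ε

Productions for other non-terminals are unchanged:
  X → n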